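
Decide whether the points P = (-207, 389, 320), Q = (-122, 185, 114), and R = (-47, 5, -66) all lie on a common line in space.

No

PQ = (85, -204, -206), PR = (160, -384, -386).
Comparing components 2 and 3: (-204)(-386) − (-206)(-384) = -360 ≠ 0, so PQ and PR are not parallel and the points are not collinear.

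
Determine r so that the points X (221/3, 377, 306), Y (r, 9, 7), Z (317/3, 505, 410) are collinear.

-55/3

Collinearity requires XY × XZ = 0; each component is linear in r.
The y-component gives (-104)r + (-5720/3) = 0, so r = -55/3.
The remaining components then also vanish.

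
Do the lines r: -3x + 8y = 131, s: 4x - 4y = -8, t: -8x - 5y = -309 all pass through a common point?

The three lines meet at one point iff the augmented coefficient matrix [aᵢ bᵢ cᵢ] has rank < 3, i.e. its determinant vanishes.
Here the determinant is 0.
It vanishes, so the lines are concurrent at (23, 25).

Yes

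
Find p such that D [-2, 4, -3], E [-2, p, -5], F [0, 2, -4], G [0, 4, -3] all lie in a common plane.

0

Normal to plane DFG: n = (0, -2, 4); plane equation n·P = -20.
Requiring n·E = -20: (-2)p + (-20) = -20.
So p = 0.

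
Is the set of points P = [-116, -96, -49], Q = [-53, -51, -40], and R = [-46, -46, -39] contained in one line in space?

Yes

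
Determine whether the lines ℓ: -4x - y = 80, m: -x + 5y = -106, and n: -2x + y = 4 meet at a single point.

Intersecting ℓ and m: solving the 2×2 system gives (x, y) = (-14, -24).
Substitute into n: (-2)(-14) + (1)(-24) = 4.
This equals 4, so (-14, -24) lies on all three lines and they are concurrent.

Yes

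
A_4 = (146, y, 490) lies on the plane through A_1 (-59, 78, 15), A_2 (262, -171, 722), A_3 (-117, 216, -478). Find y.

A normal to the plane is n = A_1A_2 × A_1A_3 = (25191, 117247, 29856).
A_4 lies in the plane iff n · A_1A_4 = 0.
This gives (117247)y + (10200489) = 0, so y = -87.

-87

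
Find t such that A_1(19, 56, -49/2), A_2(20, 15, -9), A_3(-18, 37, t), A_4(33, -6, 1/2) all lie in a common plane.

-22

Normal to plane A_1A_2A_4: n = (-64, 192, 512); plane equation n·P = -3008.
Requiring n·A_3 = -3008: (512)t + (8256) = -3008.
So t = -22.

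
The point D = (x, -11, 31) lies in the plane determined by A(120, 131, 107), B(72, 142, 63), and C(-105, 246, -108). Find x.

12

Coplanarity requires AB · (AC × AD) = 0.
AB = (-48, 11, -44), AC = (-225, 115, -215); the triple product is linear in x with coefficient 2695 and constant term -32340.
Setting it to zero: x = 12.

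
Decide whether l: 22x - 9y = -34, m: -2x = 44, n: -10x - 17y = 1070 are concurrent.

Yes

Intersecting l and m: solving the 2×2 system gives (x, y) = (-22, -50).
Substitute into n: (-10)(-22) + (-17)(-50) = 1070.
This equals 1070, so (-22, -50) lies on all three lines and they are concurrent.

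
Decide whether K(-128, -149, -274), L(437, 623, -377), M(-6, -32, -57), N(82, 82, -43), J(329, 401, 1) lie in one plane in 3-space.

Yes

The plane through K, L, M has normal n = KL × KM = (179575, -135171, -28079) and equation n·P = 4848525.
Checking the remaining points: n·N = 4848525, n·J = 4848525.
All equal 4848525, so all 5 points lie in one plane.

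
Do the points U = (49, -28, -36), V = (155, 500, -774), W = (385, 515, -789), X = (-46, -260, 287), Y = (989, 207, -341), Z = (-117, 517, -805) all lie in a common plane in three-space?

Yes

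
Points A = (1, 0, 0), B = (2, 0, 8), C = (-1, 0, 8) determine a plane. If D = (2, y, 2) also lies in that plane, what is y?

0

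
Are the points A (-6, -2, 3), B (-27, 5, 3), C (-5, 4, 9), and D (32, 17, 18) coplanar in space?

With A as base: AB = (-21, 7, 0), AC = (1, 6, 6), AD = (38, 19, 15).
AC × AD = (-24, 213, -209).
AB · (AC × AD) = 1995.
Since 1995 ≠ 0, the four points are not coplanar.

No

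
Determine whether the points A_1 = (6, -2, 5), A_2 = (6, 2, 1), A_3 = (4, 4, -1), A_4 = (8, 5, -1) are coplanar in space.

No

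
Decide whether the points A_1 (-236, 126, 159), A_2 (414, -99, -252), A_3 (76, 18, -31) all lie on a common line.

A_1A_2 = (650, -225, -411), A_1A_3 = (312, -108, -190).
A_1A_2 × A_1A_3 = (-1638, -4732, 0).
The cross product is nonzero, so the points do not lie on one line.

No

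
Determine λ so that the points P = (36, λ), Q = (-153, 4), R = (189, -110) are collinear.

-59

Collinearity: (P − Q) must be parallel to (R − Q) = (342, -114).
Cross-multiplying the components: (λ − 4)·(342) = (189)·(-114).
Solving gives λ = -59.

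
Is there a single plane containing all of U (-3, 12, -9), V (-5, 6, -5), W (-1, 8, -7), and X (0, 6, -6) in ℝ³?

The four points are coplanar iff the 3×3 determinant with rows UV, UW, UX is zero.
Rows: (-2, -6, 4), (2, -4, 2), (3, -6, 3).
Expanding along the first row: (-2)(0) − (-6)(0) + (4)(0) = 0.
Zero determinant ⇒ coplanar.

Yes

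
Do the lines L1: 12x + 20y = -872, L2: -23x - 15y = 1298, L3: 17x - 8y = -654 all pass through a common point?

Yes

Intersecting L1 and L2: solving the 2×2 system gives (x, y) = (-46, -16).
Substitute into L3: (17)(-46) + (-8)(-16) = -654.
This equals -654, so (-46, -16) lies on all three lines and they are concurrent.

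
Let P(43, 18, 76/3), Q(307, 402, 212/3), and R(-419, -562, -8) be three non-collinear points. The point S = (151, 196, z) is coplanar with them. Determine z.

163/3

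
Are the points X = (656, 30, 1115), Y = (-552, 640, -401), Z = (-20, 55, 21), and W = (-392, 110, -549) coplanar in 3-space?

Yes

A normal to the plane through X, Y, Z is n = XY × XZ = (-629440, -296736, 382160).
The plane has equation n·P = 4293680. For W: n·W = 4293680.
Equal, so W lies in the plane and all four are coplanar.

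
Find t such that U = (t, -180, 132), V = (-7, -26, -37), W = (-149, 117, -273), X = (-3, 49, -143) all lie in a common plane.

The points are coplanar iff UV · (UW × UX) = 0.
Expanding, this is linear in t: (-2542)t + (-584660) = 0.
So t = -230.

-230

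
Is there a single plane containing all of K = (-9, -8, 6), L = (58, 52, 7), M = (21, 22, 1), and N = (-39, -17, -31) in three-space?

The four points are coplanar iff the 3×3 determinant with rows KL, KM, KN is zero.
Rows: (67, 60, 1), (30, 30, -5), (-30, -9, -37).
Expanding along the first row: (67)(-1155) − (60)(-1260) + (1)(630) = -1155.
Nonzero ⇒ not coplanar.

No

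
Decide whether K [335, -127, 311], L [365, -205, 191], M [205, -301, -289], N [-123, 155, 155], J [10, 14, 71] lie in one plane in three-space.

Yes

The plane through K, L, M has normal n = KL × KM = (25920, 33600, -15360) and equation n·P = -360960.
Checking the remaining points: n·N = -360960, n·J = -360960.
All equal -360960, so all 5 points lie in one plane.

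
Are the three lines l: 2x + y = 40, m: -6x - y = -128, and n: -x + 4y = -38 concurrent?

Yes

The three lines meet at one point iff the augmented coefficient matrix [aᵢ bᵢ cᵢ] has rank < 3, i.e. its determinant vanishes.
Here the determinant is 0.
It vanishes, so the lines are concurrent at (22, -4).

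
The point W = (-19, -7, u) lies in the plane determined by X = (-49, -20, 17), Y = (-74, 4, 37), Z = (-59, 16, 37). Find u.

12

A normal to the plane is n = XY × XZ = (-240, 300, -660).
W lies in the plane iff n · XW = 0.
This gives (-660)u + (7920) = 0, so u = 12.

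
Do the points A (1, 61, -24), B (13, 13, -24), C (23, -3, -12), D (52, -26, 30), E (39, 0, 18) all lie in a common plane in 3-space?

No

The plane through A, B, C has normal n = AB × AC = (-576, -144, 288) and equation n·P = -16272.
Checking the remaining points: n·D = -17568, n·E = -17280.
Since n·D = -17568 ≠ -16272, D is off the plane and the points are not all coplanar.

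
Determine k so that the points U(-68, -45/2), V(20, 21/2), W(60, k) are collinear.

Collinearity: (W − U) must be parallel to (V − U) = (88, 33).
Cross-multiplying the components: (k − (-45/2))·(88) = (128)·(33).
Solving gives k = 51/2.

51/2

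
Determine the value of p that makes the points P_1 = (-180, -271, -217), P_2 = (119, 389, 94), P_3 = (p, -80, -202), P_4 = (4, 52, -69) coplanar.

579

The points are coplanar iff P_1P_2 · (P_1P_3 × P_1P_4) = 0.
Expanding, this is linear in p: (2773)p + (-1605567) = 0.
So p = 579.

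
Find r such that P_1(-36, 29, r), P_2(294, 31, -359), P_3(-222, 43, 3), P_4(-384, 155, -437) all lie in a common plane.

The points are coplanar iff P_1P_2 · (P_1P_3 × P_1P_4) = 0.
Expanding, this is linear in r: (55848)r + (4356144) = 0.
So r = -78.

-78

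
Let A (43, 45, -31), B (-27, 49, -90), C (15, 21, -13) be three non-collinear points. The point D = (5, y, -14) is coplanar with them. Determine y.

A normal to the plane is n = AB × AC = (-1344, 2912, 1792).
D lies in the plane iff n · AD = 0.
This gives (2912)y + (-49504) = 0, so y = 17.

17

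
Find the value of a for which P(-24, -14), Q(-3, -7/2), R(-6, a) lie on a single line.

Collinearity: (R − P) must be parallel to (Q − P) = (21, 21/2).
Cross-multiplying the components: (a − (-14))·(21) = (18)·(21/2).
Solving gives a = -5.

-5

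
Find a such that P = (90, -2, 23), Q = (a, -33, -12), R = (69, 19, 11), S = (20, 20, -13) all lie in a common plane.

13

The points are coplanar iff PQ · (PR × PS) = 0.
Expanding, this is linear in a: (-492)a + (6396) = 0.
So a = 13.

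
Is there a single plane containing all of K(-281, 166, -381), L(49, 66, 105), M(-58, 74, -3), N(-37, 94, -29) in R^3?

The four points are coplanar iff the 3×3 determinant with rows KL, KM, KN is zero.
Rows: (330, -100, 486), (223, -92, 378), (244, -72, 352).
Expanding along the first row: (330)(-5168) − (-100)(-13736) + (486)(6392) = 27472.
Nonzero ⇒ not coplanar.

No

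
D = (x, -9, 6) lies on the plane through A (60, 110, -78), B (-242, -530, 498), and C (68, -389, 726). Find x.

-12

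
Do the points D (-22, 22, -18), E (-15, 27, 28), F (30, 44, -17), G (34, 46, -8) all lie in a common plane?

No

The four points are coplanar iff the 3×3 determinant with rows DE, DF, DG is zero.
Rows: (7, 5, 46), (52, 22, 1), (56, 24, 10).
Expanding along the first row: (7)(196) − (5)(464) + (46)(16) = -212.
Nonzero ⇒ not coplanar.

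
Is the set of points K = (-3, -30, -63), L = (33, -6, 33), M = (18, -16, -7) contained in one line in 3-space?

Yes

KL = (36, 24, 96), KM = (21, 14, 56).
KL × KM = (0, 0, 0).
The cross product vanishes, so the three points are collinear.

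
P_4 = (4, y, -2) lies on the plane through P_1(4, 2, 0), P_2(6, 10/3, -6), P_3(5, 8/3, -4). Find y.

2

The plane through P_1, P_2, P_3 has equation −(4/3)x + 2y = -4/3.
Substituting P_4: (2)y + (-16/3) = -4/3, so y = 2.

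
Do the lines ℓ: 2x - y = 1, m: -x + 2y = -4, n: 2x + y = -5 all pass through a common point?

Lines aᵢx + bᵢy = cᵢ with pairwise distinct directions are concurrent exactly when det[aᵢ bᵢ cᵢ] = 0.
Here the determinant is -4.
Nonzero, so no common point exists.

No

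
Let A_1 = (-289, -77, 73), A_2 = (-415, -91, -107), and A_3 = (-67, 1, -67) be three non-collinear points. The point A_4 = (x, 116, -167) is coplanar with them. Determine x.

305

A normal to the plane is n = A_1A_2 × A_1A_3 = (16000, -57600, -6720).
A_4 lies in the plane iff n · A_1A_4 = 0.
This gives (16000)x + (-4880000) = 0, so x = 305.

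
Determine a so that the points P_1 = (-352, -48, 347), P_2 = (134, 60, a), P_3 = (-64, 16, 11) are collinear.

Collinearity requires P_1P_2 × P_1P_3 = 0; each component is linear in a.
The x-component gives (-64)a + (-14080) = 0, so a = -220.
The remaining components then also vanish.

-220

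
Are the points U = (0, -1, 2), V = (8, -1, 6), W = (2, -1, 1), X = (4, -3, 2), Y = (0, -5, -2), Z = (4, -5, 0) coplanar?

No

The plane through U, V, W has normal n = UV × UW = (0, 16, 0) and equation n·P = -16.
Checking the remaining points: n·X = -48, n·Y = -80, n·Z = -80.
Since n·X = -48 ≠ -16, X is off the plane and the points are not all coplanar.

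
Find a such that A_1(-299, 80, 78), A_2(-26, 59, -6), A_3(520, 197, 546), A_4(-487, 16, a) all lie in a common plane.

-178

The points are coplanar iff A_1A_2 · (A_1A_3 × A_1A_4) = 0.
Expanding, this is linear in a: (49140)a + (8746920) = 0.
So a = -178.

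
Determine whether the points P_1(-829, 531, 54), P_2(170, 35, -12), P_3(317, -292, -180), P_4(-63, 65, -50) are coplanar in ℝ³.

Yes

A normal to the plane through P_1, P_2, P_3 is n = P_1P_2 × P_1P_3 = (61746, 158130, -253761).
The plane has equation n·P = 19076502. For P_4: n·P_4 = 19076502.
Equal, so P_4 lies in the plane and all four are coplanar.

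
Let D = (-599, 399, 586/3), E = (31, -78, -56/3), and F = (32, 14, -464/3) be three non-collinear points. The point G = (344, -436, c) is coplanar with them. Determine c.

Coplanarity requires DE · (DF × DG) = 0.
DE = (630, -477, -214), DF = (631, -385, -350); the triple product is linear in c with coefficient 58437 and constant term -3038724.
Setting it to zero: c = 52.

52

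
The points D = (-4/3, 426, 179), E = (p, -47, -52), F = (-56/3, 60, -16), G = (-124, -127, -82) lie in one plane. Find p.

Normal to plane DFG: n = (-12309, 19396, -105932/3); plane equation n·P = 5875496/3.
Requiring n·E = 5875496/3: (-12309)p + (2773628/3) = 5875496/3.
So p = -84.

-84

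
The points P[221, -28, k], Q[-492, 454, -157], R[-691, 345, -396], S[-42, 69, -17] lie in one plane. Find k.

146

The points are coplanar iff PQ · (PR × PS) = 0.
Expanding, this is linear in k: (-125665)k + (18347090) = 0.
So k = 146.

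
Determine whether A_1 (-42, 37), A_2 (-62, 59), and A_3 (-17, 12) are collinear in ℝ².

A_1A_2 = (-20, 22), A_1A_3 = (25, -25).
Twice the signed area of △A_1A_2A_3 is (-20)(-25) − (22)(25) = -50.
The area is nonzero, so the three points are not collinear.

No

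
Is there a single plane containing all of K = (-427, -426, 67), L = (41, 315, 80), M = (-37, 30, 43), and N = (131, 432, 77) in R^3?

Yes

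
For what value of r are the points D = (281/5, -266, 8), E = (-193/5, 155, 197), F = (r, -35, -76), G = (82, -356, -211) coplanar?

The points are coplanar iff DE · (DF × DG) = 0.
Expanding, this is linear in r: (75189)r + (-751890) = 0.
So r = 10.

10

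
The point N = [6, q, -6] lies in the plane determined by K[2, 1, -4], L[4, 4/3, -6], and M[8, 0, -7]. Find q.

1/3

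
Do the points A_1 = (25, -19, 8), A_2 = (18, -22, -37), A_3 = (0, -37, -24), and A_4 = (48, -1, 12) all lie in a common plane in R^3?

A normal to the plane through A_1, A_2, A_3 is n = A_1A_2 × A_1A_3 = (-714, 901, 51).
The plane has equation n·P = -34561. For A_4: n·A_4 = -34561.
Equal, so A_4 lies in the plane and all four are coplanar.

Yes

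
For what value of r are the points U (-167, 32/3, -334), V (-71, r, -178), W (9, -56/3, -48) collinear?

-16/3

Collinearity requires UV × UW = 0; each component is linear in r.
The x-component gives (286)r + (4576/3) = 0, so r = -16/3.
The remaining components then also vanish.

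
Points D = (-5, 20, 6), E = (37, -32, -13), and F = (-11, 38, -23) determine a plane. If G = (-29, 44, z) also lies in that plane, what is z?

Coplanarity requires DE · (DF × DG) = 0.
DE = (42, -52, -19), DF = (-6, 18, -29); the triple product is linear in z with coefficient 444 and constant term -15096.
Setting it to zero: z = 34.

34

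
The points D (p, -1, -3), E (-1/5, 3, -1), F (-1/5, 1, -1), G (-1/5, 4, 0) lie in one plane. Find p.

-1/5

The points are coplanar iff DE · (DF × DG) = 0.
Expanding, this is linear in p: (2)p + (2/5) = 0.
So p = -1/5.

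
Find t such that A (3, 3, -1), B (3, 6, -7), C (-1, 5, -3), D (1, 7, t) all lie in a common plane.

-8

Normal to plane ABC: n = (6, 24, 12); plane equation n·P = 78.
Requiring n·D = 78: (12)t + (174) = 78.
So t = -8.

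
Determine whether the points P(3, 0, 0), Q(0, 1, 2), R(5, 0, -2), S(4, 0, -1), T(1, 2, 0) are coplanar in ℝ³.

Yes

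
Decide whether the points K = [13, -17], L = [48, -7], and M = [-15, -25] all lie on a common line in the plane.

Yes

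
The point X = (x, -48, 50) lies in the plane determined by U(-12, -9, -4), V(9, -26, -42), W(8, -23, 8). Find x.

45

The plane through U, V, W has equation −736x − 1012y + 46z = 17756.
Substituting X: (-736)x + (50876) = 17756, so x = 45.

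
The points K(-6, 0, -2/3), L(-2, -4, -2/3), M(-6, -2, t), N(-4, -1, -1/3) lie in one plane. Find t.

-4/3

Normal to plane KLN: n = (-4/3, -4/3, 4); plane equation n·P = 16/3.
Requiring n·M = 16/3: (4)t + (32/3) = 16/3.
So t = -4/3.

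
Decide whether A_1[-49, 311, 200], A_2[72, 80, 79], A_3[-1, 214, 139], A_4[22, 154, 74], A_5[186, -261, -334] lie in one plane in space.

The plane through A_1, A_2, A_3 has normal n = A_1A_2 × A_1A_3 = (2354, 1573, -649) and equation n·P = 244057.
Checking the remaining points: n·A_4 = 246004, n·A_5 = 244057.
Since n·A_4 = 246004 ≠ 244057, A_4 is off the plane and the points are not all coplanar.

No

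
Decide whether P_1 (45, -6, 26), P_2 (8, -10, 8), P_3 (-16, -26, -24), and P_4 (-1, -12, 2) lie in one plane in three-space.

No

The four points are coplanar iff the 3×3 determinant with rows P_1P_2, P_1P_3, P_1P_4 is zero.
Rows: (-37, -4, -18), (-61, -20, -50), (-46, -6, -24).
Expanding along the first row: (-37)(180) − (-4)(-836) + (-18)(-554) = -32.
Nonzero ⇒ not coplanar.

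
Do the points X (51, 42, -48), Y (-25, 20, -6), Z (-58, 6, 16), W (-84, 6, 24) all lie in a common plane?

A normal to the plane through X, Y, Z is n = XY × XZ = (104, 286, 338).
The plane has equation n·P = 1092. For W: n·W = 1092.
Equal, so W lies in the plane and all four are coplanar.

Yes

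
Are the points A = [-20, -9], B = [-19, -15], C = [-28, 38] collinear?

AB = (1, -6), AC = (-8, 47).
If collinear, AC would be a scalar multiple of AB. But (1)·(47) ≠ (-6)·(-8) (difference -1), so they are not parallel; the points are not collinear.

No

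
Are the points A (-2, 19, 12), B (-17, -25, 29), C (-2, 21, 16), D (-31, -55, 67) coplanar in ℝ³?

The four points are coplanar iff the 3×3 determinant with rows AB, AC, AD is zero.
Rows: (-15, -44, 17), (0, 2, 4), (-29, -74, 55).
Expanding along the first row: (-15)(406) − (-44)(116) + (17)(58) = 0.
Zero determinant ⇒ coplanar.

Yes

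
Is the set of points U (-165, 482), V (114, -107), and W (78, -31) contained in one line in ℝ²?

UV = (279, -589), UW = (243, -513).
Twice the signed area of △UVW is (279)(-513) − (-589)(243) = 0.
The triangle is degenerate (zero area), so the points are collinear.

Yes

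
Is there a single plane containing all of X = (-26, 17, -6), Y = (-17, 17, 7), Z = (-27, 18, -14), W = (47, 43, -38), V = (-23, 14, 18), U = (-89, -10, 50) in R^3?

No

The plane through X, Y, Z has normal n = XY × XZ = (-13, 59, 9) and equation n·P = 1287.
Checking the remaining points: n·W = 1584, n·V = 1287, n·U = 1017.
Since n·W = 1584 ≠ 1287, W is off the plane and the points are not all coplanar.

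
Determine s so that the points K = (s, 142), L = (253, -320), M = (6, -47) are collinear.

Collinearity: (K − L) must be parallel to (M − L) = (-247, 273).
Cross-multiplying the components: (s − 253)·(273) = (462)·(-247).
Solving gives s = -165.

-165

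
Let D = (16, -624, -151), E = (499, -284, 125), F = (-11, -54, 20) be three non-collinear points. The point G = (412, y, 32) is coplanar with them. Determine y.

Coplanarity requires DE · (DF × DG) = 0.
DE = (483, 340, 276), DF = (-27, 570, 171); the triple product is linear in y with coefficient -90045 and constant term -43401690.
Setting it to zero: y = -482.

-482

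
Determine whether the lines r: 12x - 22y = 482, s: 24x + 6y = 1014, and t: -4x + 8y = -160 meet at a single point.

Intersecting r and s: solving the 2×2 system gives (x, y) = (42, 1).
Substitute into t: (-4)(42) + (8)(1) = -160.
This equals -160, so (42, 1) lies on all three lines and they are concurrent.

Yes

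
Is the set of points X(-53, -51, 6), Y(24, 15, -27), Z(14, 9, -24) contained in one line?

XY = (77, 66, -33), XZ = (67, 60, -30).
Comparing components 3 and 1: (-33)(67) − (77)(-30) = 99 ≠ 0, so XY and XZ are not parallel and the points are not collinear.

No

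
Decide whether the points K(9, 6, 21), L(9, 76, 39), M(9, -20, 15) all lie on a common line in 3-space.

No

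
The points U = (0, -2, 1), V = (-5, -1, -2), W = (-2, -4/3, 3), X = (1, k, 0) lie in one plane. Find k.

Coplanarity ⇔ det[UV; UW; UX] = 0.
Expanding, this is linear in k: (16)k + (112/3) = 0.
So k = -7/3.

-7/3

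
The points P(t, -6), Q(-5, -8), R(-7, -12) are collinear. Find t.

Collinearity: (P − Q) must be parallel to (R − Q) = (-2, -4).
Cross-multiplying the components: (t − (-5))·(-4) = (2)·(-2).
Solving gives t = -4.

-4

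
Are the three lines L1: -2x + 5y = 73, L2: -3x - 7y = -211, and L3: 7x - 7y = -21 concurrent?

No

The three lines meet at one point iff the augmented coefficient matrix [aᵢ bᵢ cᵢ] has rank < 3, i.e. its determinant vanishes.
Here the determinant is 70.
Nonzero, so no common point exists.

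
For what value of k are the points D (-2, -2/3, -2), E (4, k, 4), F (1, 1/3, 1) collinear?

Collinearity requires DE × DF = 0; each component is linear in k.
The x-component gives (3)k + (-4) = 0, so k = 4/3.
The remaining components then also vanish.

4/3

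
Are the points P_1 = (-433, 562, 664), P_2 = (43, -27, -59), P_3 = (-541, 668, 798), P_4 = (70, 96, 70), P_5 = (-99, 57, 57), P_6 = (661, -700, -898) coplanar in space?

Yes

The plane through P_1, P_2, P_3 has normal n = P_1P_2 × P_1P_3 = (-2288, 14300, -13156) and equation n·P = 291720.
Checking the remaining points: n·P_4 = 291720, n·P_5 = 291720, n·P_6 = 291720.
All equal 291720, so all 6 points lie in one plane.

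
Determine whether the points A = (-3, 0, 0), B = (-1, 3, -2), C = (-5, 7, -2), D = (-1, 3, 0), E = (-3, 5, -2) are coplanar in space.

No

The plane through A, B, C has normal n = AB × AC = (8, 8, 20) and equation n·P = -24.
Checking the remaining points: n·D = 16, n·E = -24.
Since n·D = 16 ≠ -24, D is off the plane and the points are not all coplanar.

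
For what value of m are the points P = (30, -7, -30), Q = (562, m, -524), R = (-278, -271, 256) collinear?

Direction PR = (-308, -264, 286). From the x-coordinate of Q, the parameter along the line is τ = (562 − 30)/(-308) = -19/11.
Then m = (-7) + (-19/11)·(-264) = 449.

449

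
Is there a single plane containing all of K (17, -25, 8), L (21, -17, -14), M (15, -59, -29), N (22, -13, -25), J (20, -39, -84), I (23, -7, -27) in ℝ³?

No

The plane through K, L, M has normal n = KL × KM = (-1044, 192, -120) and equation n·P = -23508.
Checking the remaining points: n·N = -22464, n·J = -18288, n·I = -22116.
Since n·N = -22464 ≠ -23508, N is off the plane and the points are not all coplanar.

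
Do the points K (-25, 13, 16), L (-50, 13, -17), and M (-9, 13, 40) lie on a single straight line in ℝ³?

No

KL = (-25, 0, -33), KM = (16, 0, 24).
Comparing components 3 and 1: (-33)(16) − (-25)(24) = 72 ≠ 0, so KL and KM are not parallel and the points are not collinear.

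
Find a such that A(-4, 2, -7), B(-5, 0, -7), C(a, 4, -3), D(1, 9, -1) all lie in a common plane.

-2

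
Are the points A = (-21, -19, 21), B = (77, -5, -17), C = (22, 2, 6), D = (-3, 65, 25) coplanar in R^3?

No

A normal to the plane through A, B, C is n = AB × AC = (588, -164, 1456).
The plane has equation n·P = 21344. For D: n·D = 23976.
23976 ≠ 21344, so D is off the plane.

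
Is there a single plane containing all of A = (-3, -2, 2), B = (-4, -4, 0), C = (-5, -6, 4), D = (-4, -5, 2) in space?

The four points are coplanar iff the 3×3 determinant with rows AB, AC, AD is zero.
Rows: (-1, -2, -2), (-2, -4, 2), (-1, -3, 0).
Expanding along the first row: (-1)(6) − (-2)(2) + (-2)(2) = -6.
Nonzero ⇒ not coplanar.

No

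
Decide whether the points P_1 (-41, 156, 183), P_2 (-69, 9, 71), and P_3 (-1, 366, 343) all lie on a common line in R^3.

P_1P_2 = (-28, -147, -112), P_1P_3 = (40, 210, 160).
P_1P_2 × P_1P_3 = (0, 0, 0).
The cross product vanishes, so the three points are collinear.

Yes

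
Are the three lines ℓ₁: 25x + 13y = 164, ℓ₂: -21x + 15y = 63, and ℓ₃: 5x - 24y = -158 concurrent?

No

Lines aᵢx + bᵢy = cᵢ with pairwise distinct directions are concurrent exactly when det[aᵢ bᵢ cᵢ] = 0.
Here the determinant is 9867.
Nonzero, so no common point exists.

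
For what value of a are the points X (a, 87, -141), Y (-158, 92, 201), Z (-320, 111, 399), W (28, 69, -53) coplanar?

-320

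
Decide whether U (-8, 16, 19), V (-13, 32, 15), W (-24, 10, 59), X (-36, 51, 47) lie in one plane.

Yes

A normal to the plane through U, V, W is n = UV × UW = (616, 264, 286).
The plane has equation n·P = 4730. For X: n·X = 4730.
Equal, so X lies in the plane and all four are coplanar.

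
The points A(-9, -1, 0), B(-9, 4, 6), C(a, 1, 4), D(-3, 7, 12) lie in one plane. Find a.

-5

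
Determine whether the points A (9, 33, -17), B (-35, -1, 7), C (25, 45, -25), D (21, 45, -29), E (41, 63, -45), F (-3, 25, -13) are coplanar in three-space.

The plane through A, B, C has normal n = AB × AC = (-16, 32, 16) and equation n·P = 640.
Checking the remaining points: n·D = 640, n·E = 640, n·F = 640.
All equal 640, so all 6 points lie in one plane.

Yes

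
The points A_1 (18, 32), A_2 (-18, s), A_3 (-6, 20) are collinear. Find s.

14

Collinearity: (A_2 − A_1) must be parallel to (A_3 − A_1) = (-24, -12).
Cross-multiplying the components: (s − 32)·(-24) = (-36)·(-12).
Solving gives s = 14.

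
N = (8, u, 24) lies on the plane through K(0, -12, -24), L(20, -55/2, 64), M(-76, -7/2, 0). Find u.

The plane through K, L, M has equation −1120x − 7168y − 1008z = 110208.
Substituting N: (-7168)u + (-33152) = 110208, so u = -20.

-20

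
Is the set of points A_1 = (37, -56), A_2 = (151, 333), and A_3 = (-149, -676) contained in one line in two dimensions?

No

A_1A_2 = (114, 389), A_1A_3 = (-186, -620).
Twice the signed area of △A_1A_2A_3 is (114)(-620) − (389)(-186) = 1674.
The area is nonzero, so the three points are not collinear.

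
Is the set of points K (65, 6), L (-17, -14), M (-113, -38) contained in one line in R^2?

KL = (-82, -20), KM = (-178, -44).
det[KL; KM] = (-82)(-44) − (-20)(-178) = 48.
The determinant is nonzero, so they are not collinear.

No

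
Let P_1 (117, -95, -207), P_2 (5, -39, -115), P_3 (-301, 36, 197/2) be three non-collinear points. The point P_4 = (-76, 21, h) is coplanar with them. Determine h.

-39

Coplanarity requires P_1P_2 · (P_1P_3 × P_1P_4) = 0.
P_1P_2 = (-112, 56, 92), P_1P_3 = (-418, 131, 611/2); the triple product is linear in h with coefficient 8736 and constant term 340704.
Setting it to zero: h = -39.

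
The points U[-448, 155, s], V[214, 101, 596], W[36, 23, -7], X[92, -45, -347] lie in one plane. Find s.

323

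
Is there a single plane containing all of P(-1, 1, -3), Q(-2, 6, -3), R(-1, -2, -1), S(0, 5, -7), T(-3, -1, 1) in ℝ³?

The plane through P, Q, R has normal n = PQ × PR = (10, 2, 3) and equation n·X = -17.
Checking the remaining points: n·S = -11, n·T = -29.
Since n·S = -11 ≠ -17, S is off the plane and the points are not all coplanar.

No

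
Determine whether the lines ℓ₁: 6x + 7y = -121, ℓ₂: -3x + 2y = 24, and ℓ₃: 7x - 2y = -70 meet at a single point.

Intersecting ℓ₁ and ℓ₂: solving the 2×2 system gives (x, y) = (-410/33, -73/11).
Substitute into ℓ₃: (7)(-410/33) + (-2)(-73/11) = -2432/33.
But ℓ₃ requires -70 ≠ -2432/33, so the three lines have no common point.

No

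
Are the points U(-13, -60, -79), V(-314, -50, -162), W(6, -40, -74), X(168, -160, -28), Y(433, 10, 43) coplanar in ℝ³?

Yes

The plane through U, V, W has normal n = UV × UW = (1710, -72, -6210) and equation n·P = 472680.
Checking the remaining points: n·X = 472680, n·Y = 472680.
All equal 472680, so all 5 points lie in one plane.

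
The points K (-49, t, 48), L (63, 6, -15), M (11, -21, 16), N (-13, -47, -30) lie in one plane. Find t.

-53

Coplanarity ⇔ det[KL; KM; KN] = 0.
Expanding, this is linear in t: (3136)t + (166208) = 0.
So t = -53.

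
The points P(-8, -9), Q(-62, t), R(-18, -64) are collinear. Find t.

The three points are collinear iff det[PQ; PR] = 0.
This determinant is linear in t: (10)t + (3060) = 0, so t = -306.

-306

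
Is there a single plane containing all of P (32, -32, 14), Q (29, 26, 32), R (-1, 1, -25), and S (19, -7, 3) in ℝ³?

The four points are coplanar iff the 3×3 determinant with rows PQ, PR, PS is zero.
Rows: (-3, 58, 18), (-33, 33, -39), (-13, 25, -11).
Expanding along the first row: (-3)(612) − (58)(-144) + (18)(-396) = -612.
Nonzero ⇒ not coplanar.

No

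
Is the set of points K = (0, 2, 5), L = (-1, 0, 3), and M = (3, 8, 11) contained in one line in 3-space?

Yes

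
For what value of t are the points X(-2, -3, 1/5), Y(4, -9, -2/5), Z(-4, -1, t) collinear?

Direction XY = (6, -6, -3/5). From the x-coordinate of Z, the parameter along the line is τ = (-4 − (-2))/6 = -1/3.
Then t = 1/5 + (-1/3)·(-3/5) = 2/5.

2/5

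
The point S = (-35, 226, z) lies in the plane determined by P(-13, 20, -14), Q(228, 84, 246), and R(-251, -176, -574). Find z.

446

Coplanarity requires PQ · (PR × PS) = 0.
PQ = (241, 64, 260), PR = (-238, -196, -560); the triple product is linear in z with coefficient -32004 and constant term 14273784.
Setting it to zero: z = 446.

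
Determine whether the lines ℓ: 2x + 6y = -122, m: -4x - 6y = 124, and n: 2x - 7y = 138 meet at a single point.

Yes

Intersecting ℓ and m: solving the 2×2 system gives (x, y) = (-1, -20).
Substitute into n: (2)(-1) + (-7)(-20) = 138.
This equals 138, so (-1, -20) lies on all three lines and they are concurrent.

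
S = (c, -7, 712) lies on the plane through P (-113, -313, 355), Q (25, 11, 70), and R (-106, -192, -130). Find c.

91

A normal to the plane is n = PQ × PR = (-122655, 64935, 14430).
S lies in the plane iff n · PS = 0.
This gives (-122655)c + (11161605) = 0, so c = 91.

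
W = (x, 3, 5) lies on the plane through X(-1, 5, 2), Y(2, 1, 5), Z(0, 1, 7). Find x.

-1

Coplanarity requires XY · (XZ × XW) = 0.
XY = (3, -4, 3), XZ = (1, -4, 5); the triple product is linear in x with coefficient -8 and constant term -8.
Setting it to zero: x = -1.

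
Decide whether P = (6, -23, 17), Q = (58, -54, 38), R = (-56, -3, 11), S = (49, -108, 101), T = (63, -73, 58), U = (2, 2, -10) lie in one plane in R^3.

Yes

The plane through P, Q, R has normal n = PQ × PR = (-234, -990, -882) and equation n·X = 6372.
Checking the remaining points: n·S = 6372, n·T = 6372, n·U = 6372.
All equal 6372, so all 6 points lie in one plane.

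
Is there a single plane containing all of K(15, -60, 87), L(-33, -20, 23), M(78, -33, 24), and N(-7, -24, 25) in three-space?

Yes

With K as base: KL = (-48, 40, -64), KM = (63, 27, -63), KN = (-22, 36, -62).
KM × KN = (594, 5292, 2862).
KL · (KM × KN) = 0.
The scalar triple product vanishes, so the four points are coplanar.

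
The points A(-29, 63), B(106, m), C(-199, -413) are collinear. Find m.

The three points are collinear iff det[AB; AC] = 0.
This determinant is linear in m: (170)m + (-74970) = 0, so m = 441.

441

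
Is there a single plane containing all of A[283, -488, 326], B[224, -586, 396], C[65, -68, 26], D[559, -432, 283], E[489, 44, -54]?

No

The plane through A, B, C has normal n = AB × AC = (0, -32960, -46144) and equation n·P = 1041536.
Checking the remaining points: n·D = 1179968, n·E = 1041536.
Since n·D = 1179968 ≠ 1041536, D is off the plane and the points are not all coplanar.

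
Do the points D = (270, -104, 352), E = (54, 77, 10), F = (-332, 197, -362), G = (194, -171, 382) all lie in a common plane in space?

No

The four points are coplanar iff the 3×3 determinant with rows DE, DF, DG is zero.
Rows: (-216, 181, -342), (-602, 301, -714), (-76, -67, 30).
Expanding along the first row: (-216)(-38808) − (181)(-72324) + (-342)(63210) = -144648.
Nonzero ⇒ not coplanar.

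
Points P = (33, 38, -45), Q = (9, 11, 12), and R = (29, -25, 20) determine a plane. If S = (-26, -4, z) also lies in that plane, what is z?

The plane through P, Q, R has equation 1836x + 1332y + 1404z = 48024.
Substituting S: (1404)z + (-53064) = 48024, so z = 72.

72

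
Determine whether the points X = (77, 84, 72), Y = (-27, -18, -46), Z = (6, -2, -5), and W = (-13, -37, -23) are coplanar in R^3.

Yes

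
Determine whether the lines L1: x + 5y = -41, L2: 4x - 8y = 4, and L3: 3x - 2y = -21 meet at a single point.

Yes

Intersecting L1 and L2: solving the 2×2 system gives (x, y) = (-11, -6).
Substitute into L3: (3)(-11) + (-2)(-6) = -21.
This equals -21, so (-11, -6) lies on all three lines and they are concurrent.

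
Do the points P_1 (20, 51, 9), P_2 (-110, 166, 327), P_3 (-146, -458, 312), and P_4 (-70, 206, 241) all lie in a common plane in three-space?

With P_1 as base: P_1P_2 = (-130, 115, 318), P_1P_3 = (-166, -509, 303), P_1P_4 = (-90, 155, 232).
P_1P_3 × P_1P_4 = (-165053, 11242, -71540).
P_1P_2 · (P_1P_3 × P_1P_4) = 0.
The scalar triple product vanishes, so the four points are coplanar.

Yes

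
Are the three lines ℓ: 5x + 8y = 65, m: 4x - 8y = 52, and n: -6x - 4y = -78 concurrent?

Yes

The three lines meet at one point iff the augmented coefficient matrix [aᵢ bᵢ cᵢ] has rank < 3, i.e. its determinant vanishes.
Here the determinant is 0.
It vanishes, so the lines are concurrent at (13, 0).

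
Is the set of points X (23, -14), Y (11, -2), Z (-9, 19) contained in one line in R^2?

XY = (-12, 12), XZ = (-32, 33).
det[XY; XZ] = (-12)(33) − (12)(-32) = -12.
The determinant is nonzero, so they are not collinear.

No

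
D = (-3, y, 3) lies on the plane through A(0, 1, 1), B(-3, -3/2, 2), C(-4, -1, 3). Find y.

A normal to the plane is n = AB × AC = (-3, 2, -4).
D lies in the plane iff n · AD = 0.
This gives (2)y + (-1) = 0, so y = 1/2.

1/2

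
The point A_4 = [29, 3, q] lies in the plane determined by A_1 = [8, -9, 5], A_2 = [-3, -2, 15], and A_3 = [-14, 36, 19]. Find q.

-19

Coplanarity requires A_1A_2 · (A_1A_3 × A_1A_4) = 0.
A_1A_2 = (-11, 7, 10), A_1A_3 = (-22, 45, 14); the triple product is linear in q with coefficient -341 and constant term -6479.
Setting it to zero: q = -19.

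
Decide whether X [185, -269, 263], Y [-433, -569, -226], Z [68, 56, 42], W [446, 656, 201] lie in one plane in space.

Yes

A normal to the plane through X, Y, Z is n = XY × XZ = (225225, -79365, -235950).
The plane has equation n·P = 960960. For W: n·W = 960960.
Equal, so W lies in the plane and all four are coplanar.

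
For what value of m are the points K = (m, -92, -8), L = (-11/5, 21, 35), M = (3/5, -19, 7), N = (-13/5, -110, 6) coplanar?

Coplanarity ⇔ det[KL; KM; KN] = 0.
Expanding, this is linear in m: (2508)m + (-2508/5) = 0.
So m = 1/5.

1/5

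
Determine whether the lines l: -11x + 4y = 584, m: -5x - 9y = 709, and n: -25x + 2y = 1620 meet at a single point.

No

Intersecting l and m: solving the 2×2 system gives (x, y) = (-68, -41).
Substitute into n: (-25)(-68) + (2)(-41) = 1618.
But n requires 1620 ≠ 1618, so the three lines have no common point.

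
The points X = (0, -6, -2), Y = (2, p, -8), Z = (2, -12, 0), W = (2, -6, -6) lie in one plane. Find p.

-4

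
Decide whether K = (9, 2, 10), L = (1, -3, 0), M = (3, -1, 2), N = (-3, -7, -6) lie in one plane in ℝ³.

The four points are coplanar iff the 3×3 determinant with rows KL, KM, KN is zero.
Rows: (-8, -5, -10), (-6, -3, -8), (-12, -9, -16).
Expanding along the first row: (-8)(-24) − (-5)(0) + (-10)(18) = 12.
Nonzero ⇒ not coplanar.

No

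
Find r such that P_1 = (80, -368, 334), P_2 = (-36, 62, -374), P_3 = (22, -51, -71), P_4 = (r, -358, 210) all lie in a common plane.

The points are coplanar iff P_1P_2 · (P_1P_3 × P_1P_4) = 0.
Expanding, this is linear in r: (50286)r + (-2614872) = 0.
So r = 52.

52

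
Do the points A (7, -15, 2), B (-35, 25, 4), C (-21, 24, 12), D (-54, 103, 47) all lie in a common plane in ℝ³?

Yes

The four points are coplanar iff the 3×3 determinant with rows AB, AC, AD is zero.
Rows: (-42, 40, 2), (-28, 39, 10), (-61, 118, 45).
Expanding along the first row: (-42)(575) − (40)(-650) + (2)(-925) = 0.
Zero determinant ⇒ coplanar.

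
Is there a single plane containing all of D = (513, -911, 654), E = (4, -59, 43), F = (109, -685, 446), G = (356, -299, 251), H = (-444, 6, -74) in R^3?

No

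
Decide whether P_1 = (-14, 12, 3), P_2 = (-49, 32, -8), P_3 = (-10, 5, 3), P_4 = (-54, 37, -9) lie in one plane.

Yes

The four points are coplanar iff the 3×3 determinant with rows P_1P_2, P_1P_3, P_1P_4 is zero.
Rows: (-35, 20, -11), (4, -7, 0), (-40, 25, -12).
Expanding along the first row: (-35)(84) − (20)(-48) + (-11)(-180) = 0.
Zero determinant ⇒ coplanar.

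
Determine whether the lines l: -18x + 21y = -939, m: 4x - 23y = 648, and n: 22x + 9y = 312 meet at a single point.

No

Intersecting l and m: solving the 2×2 system gives (x, y) = (2663/110, -1318/55).
Substitute into n: (22)(2663/110) + (9)(-1318/55) = 17431/55.
But n requires 312 ≠ 17431/55, so the three lines have no common point.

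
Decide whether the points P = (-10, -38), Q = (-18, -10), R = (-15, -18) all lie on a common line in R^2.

PQ = (-8, 28), PR = (-5, 20).
det[PQ; PR] = (-8)(20) − (28)(-5) = -20.
The determinant is nonzero, so they are not collinear.

No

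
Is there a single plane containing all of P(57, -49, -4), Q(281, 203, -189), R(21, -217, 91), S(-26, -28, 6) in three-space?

With P as base: PQ = (224, 252, -185), PR = (-36, -168, 95), PS = (-83, 21, 10).
PR × PS = (-3675, -7525, -14700).
PQ · (PR × PS) = 0.
The scalar triple product vanishes, so the four points are coplanar.

Yes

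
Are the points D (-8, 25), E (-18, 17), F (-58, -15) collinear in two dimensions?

DE = (-10, -8), DF = (-50, -40).
Twice the signed area of △DEF is (-10)(-40) − (-8)(-50) = 0.
The triangle is degenerate (zero area), so the points are collinear.

Yes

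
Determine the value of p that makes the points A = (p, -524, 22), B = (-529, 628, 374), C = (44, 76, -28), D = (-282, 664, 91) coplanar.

219

Coplanarity ⇔ det[AB; AC; AD] = 0.
Expanding, this is linear in p: (-170688)p + (37380672) = 0.
So p = 219.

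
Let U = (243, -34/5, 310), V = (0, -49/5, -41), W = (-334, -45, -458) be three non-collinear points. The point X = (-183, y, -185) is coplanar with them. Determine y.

-346/5

The plane through U, V, W has equation −(55521/5)x + 15903y + (37758/5)z = -465465.
Substituting X: (15903)y + (3175113/5) = -465465, so y = -346/5.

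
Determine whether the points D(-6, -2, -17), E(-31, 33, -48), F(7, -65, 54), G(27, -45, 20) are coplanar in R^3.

The four points are coplanar iff the 3×3 determinant with rows DE, DF, DG is zero.
Rows: (-25, 35, -31), (13, -63, 71), (33, -43, 37).
Expanding along the first row: (-25)(722) − (35)(-1862) + (-31)(1520) = 0.
Zero determinant ⇒ coplanar.

Yes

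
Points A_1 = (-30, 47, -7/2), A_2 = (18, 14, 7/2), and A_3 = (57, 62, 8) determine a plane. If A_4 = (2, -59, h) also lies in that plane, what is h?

5/2

The plane through A_1, A_2, A_3 has equation −(969/2)x + 57y + 3591z = 9291/2.
Substituting A_4: (3591)h + (-4332) = 9291/2, so h = 5/2.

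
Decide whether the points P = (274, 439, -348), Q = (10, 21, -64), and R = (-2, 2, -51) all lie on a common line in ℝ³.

PQ = (-264, -418, 284), PR = (-276, -437, 297).
PQ × PR = (-38, 24, 0).
The cross product is nonzero, so the points do not lie on one line.

No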